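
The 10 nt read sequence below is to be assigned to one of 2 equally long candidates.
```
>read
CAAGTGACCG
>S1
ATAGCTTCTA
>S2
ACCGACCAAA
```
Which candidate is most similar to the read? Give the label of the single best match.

S1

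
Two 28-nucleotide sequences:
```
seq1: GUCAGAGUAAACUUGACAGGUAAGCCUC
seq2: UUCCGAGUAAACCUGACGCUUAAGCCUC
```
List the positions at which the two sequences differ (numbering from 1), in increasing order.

1, 4, 13, 18, 19, 20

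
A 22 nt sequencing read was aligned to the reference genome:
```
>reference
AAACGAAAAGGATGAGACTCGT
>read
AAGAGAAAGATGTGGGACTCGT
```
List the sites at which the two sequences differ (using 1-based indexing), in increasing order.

Scanning 1-based: 3: A/G; 4: C/A; 9: A/G; 10: G/A; 11: G/T; 12: A/G; 15: A/G.

3, 4, 9, 10, 11, 12, 15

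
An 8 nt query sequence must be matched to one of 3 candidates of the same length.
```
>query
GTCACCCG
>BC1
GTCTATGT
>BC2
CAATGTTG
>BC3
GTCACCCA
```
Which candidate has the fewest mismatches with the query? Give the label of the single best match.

Hamming distances to query — BC1: 5; BC2: 7; BC3: 1.
Smallest is BC3 with 1 mismatch.

BC3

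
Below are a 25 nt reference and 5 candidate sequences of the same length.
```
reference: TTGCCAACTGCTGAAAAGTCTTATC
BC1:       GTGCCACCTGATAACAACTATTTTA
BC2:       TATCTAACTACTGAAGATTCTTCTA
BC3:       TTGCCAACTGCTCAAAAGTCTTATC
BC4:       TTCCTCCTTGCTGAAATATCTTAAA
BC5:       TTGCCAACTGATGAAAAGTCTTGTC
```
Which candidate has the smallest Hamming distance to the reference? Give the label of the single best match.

BC1 differs at 9 positions; BC2 differs at 8 positions; BC3 differs at 1 position; BC4 differs at 9 positions; BC5 differs at 2 positions. The closest is BC3.

BC3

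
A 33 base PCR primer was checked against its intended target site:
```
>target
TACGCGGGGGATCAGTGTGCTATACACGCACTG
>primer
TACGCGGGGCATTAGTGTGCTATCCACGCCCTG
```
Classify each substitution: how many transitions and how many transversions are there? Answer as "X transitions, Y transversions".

Mismatches (1-based):
site 10: G→C (purine→pyrimidine, transversion)
site 13: C→T (pyrimidine→pyrimidine, transition)
site 24: A→C (purine→pyrimidine, transversion)
site 30: A→C (purine→pyrimidine, transversion)

1 transition, 3 transversions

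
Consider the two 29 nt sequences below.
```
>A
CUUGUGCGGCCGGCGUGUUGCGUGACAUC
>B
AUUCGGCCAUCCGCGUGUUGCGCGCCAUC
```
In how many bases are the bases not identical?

9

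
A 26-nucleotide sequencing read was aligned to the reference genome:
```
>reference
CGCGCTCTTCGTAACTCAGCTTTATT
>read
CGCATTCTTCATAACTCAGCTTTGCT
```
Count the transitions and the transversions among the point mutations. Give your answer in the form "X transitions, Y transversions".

5 transitions, 0 transversions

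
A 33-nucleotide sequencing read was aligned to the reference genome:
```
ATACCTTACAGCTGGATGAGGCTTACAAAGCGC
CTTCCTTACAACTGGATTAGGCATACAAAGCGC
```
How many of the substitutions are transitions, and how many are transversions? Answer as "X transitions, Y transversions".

1 transition, 4 transversions

Mismatches (1-based):
base 1: A→C (purine→pyrimidine, transversion)
base 3: A→T (purine→pyrimidine, transversion)
base 11: G→A (purine→purine, transition)
base 18: G→T (purine→pyrimidine, transversion)
base 23: T→A (pyrimidine→purine, transversion)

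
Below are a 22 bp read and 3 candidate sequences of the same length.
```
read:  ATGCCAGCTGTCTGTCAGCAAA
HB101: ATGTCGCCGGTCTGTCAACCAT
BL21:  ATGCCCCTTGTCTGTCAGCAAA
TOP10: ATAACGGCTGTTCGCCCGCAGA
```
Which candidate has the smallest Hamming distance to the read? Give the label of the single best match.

Hamming distances to read — HB101: 7; BL21: 3; TOP10: 8.
Smallest is BL21 with 3 mismatches.

BL21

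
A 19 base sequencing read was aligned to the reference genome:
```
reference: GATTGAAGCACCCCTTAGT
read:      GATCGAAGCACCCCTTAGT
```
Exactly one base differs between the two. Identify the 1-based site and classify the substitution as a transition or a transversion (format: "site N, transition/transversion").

site 4, transition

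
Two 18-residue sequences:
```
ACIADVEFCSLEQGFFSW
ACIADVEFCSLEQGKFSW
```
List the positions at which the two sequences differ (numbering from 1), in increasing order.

Differences at position 15 (F→K).

15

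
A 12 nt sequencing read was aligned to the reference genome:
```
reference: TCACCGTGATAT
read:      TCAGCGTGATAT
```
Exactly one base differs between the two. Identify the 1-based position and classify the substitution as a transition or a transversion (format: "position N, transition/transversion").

position 4, transversion

The sequences differ only at position 4: C→G (pyrimidine→purine), a transversion.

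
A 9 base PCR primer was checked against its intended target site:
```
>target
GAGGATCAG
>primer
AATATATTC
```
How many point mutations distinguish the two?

8

Comparing position by position, 8 positions differ: 1 (G/A), 3 (G/T), 4 (G/A), 5 (A/T), 6 (T/A), 7 (C/T), 8 (A/T), 9 (G/C).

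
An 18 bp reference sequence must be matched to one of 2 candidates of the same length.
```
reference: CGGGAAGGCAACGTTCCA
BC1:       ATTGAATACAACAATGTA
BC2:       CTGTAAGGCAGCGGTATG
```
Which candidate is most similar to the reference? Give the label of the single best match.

BC2

BC1 differs at 9 sites; BC2 differs at 7 sites. The closest is BC2.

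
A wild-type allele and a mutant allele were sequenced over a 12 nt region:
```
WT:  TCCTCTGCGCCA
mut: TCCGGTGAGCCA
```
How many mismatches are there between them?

Comparing position by position, 3 bases differ: 4 (T/G), 5 (C/G), 8 (C/A).

3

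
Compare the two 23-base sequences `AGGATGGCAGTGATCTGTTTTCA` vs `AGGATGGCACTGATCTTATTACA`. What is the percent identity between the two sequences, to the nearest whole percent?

83%

Mismatches at positions 10, 17, 18, 21 (1-based): 4 of 23.
Identical positions: 19/23 = 82.61% → 83%.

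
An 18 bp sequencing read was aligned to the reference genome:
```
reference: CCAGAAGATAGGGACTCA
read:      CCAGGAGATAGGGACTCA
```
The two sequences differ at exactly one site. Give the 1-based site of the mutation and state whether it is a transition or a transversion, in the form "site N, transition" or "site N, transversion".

Site 5 changes A→G. A is a purine and G is a purine, so this is a transition.

site 5, transition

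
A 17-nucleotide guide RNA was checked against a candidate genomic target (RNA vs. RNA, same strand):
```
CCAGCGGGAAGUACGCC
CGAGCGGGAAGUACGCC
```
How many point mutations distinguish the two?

1

The sequences differ at sites 2 (1-based) — 1 in total.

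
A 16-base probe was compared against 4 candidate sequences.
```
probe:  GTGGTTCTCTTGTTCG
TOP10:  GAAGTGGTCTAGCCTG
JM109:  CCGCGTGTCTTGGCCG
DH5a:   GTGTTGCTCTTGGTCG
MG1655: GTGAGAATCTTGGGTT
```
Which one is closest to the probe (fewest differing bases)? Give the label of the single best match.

TOP10 differs at 8 bases; JM109 differs at 7 bases; DH5a differs at 3 bases; MG1655 differs at 8 bases. The closest is DH5a.

DH5a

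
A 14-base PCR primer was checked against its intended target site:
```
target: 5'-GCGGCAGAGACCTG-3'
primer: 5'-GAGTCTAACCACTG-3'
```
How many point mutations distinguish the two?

The sequences differ at bases 2, 4, 6, 7, 9, 10, 11 (1-based) — 7 in total.

7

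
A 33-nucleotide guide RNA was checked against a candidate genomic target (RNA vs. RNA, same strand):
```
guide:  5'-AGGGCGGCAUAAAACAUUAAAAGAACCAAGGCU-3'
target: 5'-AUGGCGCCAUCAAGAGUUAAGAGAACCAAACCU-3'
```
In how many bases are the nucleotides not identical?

9

The sequences differ at bases 2, 7, 11, 14, 15, 16, 21, 30, 31 (1-based) — 9 in total.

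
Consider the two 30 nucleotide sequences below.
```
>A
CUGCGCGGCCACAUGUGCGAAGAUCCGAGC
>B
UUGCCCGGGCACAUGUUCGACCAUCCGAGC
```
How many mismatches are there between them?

6

Mismatches (1-based): site 1: C→U; site 5: G→C; site 9: C→G; site 17: G→U; site 21: A→C; site 22: G→C.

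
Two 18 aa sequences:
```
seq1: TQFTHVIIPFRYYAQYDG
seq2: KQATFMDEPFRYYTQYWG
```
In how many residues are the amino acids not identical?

8

The sequences differ at residues 1, 3, 5, 6, 7, 8, 14, 17 (1-based) — 8 in total.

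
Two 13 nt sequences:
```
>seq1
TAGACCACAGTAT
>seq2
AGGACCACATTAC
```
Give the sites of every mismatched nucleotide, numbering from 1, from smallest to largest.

Differences at site 1 (T→A), site 2 (A→G), site 10 (G→T), site 13 (T→C).

1, 2, 10, 13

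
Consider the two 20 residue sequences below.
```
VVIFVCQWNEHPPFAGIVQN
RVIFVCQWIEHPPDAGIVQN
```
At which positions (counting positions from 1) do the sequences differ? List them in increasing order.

1, 9, 14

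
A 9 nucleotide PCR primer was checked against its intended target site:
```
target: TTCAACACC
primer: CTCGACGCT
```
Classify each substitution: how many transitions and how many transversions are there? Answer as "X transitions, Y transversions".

4 transitions, 0 transversions

Transitions (purine↔purine or pyrimidine↔pyrimidine): 1 T→C, 4 A→G, 7 A→G, 9 C→T.
Transversions (purine↔pyrimidine): none.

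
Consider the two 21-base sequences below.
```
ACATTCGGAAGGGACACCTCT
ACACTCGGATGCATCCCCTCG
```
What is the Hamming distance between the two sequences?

7

The sequences differ at bases 4, 10, 12, 13, 14, 16, 21 (1-based) — 7 in total.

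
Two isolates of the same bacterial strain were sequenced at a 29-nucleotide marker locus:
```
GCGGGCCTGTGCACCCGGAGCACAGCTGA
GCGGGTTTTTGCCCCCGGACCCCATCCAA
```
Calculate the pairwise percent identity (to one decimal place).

Mismatches at positions 6, 7, 9, 13, 20, 22, 25, 27, 28 (1-based): 9 of 29.
Identical positions: 20/29 = 68.97% → 69.0%.

69.0%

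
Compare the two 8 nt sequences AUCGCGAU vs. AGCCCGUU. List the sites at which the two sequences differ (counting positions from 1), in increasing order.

Scanning 1-based: 2: U/G; 4: G/C; 7: A/U.

2, 4, 7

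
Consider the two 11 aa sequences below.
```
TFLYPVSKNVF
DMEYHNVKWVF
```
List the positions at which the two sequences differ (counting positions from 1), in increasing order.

Scanning 1-based: 1: T/D; 2: F/M; 3: L/E; 5: P/H; 6: V/N; 7: S/V; 9: N/W.

1, 2, 3, 5, 6, 7, 9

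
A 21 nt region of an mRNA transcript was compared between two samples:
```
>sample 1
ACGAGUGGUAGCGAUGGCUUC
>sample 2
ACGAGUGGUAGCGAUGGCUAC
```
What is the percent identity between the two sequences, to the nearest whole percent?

95%

Mismatch at position 20 (1-based): 1 of 21.
Identical positions: 20/21 = 95.24% → 95%.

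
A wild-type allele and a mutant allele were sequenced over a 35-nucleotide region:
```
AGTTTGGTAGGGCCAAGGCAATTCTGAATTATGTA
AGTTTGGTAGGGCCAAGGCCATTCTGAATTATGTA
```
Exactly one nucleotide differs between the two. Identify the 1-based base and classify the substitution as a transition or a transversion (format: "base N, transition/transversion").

base 20, transversion

The sequences differ only at base 20: A→C (purine→pyrimidine), a transversion.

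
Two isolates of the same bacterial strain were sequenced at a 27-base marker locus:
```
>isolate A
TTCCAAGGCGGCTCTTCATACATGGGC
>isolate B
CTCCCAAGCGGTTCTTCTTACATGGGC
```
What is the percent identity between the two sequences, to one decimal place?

81.5%

5 positions differ (1, 5, 7, 12, 18), so 22 of 27 match: 22/27 = 81.48%.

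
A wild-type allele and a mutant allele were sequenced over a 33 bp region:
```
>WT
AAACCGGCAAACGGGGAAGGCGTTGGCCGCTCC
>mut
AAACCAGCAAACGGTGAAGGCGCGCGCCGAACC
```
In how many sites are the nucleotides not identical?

7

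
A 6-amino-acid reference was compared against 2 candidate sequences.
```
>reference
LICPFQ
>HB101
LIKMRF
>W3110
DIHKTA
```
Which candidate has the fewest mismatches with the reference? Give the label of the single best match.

HB101

Hamming distances to reference — HB101: 4; W3110: 5.
Smallest is HB101 with 4 mismatches.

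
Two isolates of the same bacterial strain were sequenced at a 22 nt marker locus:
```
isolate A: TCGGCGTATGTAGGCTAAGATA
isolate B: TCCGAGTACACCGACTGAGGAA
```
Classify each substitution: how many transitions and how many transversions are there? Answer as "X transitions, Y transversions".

6 transitions, 4 transversions

Mismatches (1-based):
site 3: G→C (purine→pyrimidine, transversion)
site 5: C→A (pyrimidine→purine, transversion)
site 9: T→C (pyrimidine→pyrimidine, transition)
site 10: G→A (purine→purine, transition)
site 11: T→C (pyrimidine→pyrimidine, transition)
site 12: A→C (purine→pyrimidine, transversion)
site 14: G→A (purine→purine, transition)
site 17: A→G (purine→purine, transition)
site 20: A→G (purine→purine, transition)
site 21: T→A (pyrimidine→purine, transversion)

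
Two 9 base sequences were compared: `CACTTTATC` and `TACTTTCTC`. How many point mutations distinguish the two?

Mismatches (1-based): base 1: C→T; base 7: A→C.

2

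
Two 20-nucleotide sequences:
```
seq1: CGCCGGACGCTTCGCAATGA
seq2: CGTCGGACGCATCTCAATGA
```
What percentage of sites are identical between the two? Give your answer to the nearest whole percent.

85%

Mismatches at positions 3, 11, 14 (1-based): 3 of 20.
Identical positions: 17/20 = 85% → 85%.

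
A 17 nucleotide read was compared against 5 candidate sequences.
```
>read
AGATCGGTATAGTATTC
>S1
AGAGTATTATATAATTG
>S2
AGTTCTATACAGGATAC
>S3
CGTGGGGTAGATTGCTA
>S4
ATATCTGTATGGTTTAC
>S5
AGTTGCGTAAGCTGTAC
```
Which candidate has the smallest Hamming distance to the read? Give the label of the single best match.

S4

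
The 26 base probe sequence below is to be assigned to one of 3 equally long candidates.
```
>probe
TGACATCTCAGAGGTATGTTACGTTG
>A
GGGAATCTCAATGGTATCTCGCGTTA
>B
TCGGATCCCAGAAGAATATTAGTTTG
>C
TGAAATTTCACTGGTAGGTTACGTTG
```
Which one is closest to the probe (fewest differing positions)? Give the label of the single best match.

Hamming distances to probe — A: 9; B: 9; C: 5.
Smallest is C with 5 mismatches.

C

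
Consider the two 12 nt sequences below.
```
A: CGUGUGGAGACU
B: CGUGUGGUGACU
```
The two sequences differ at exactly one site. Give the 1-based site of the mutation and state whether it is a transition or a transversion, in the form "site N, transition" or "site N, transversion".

site 8, transversion

The sequences differ only at site 8: A→U (purine→pyrimidine), a transversion.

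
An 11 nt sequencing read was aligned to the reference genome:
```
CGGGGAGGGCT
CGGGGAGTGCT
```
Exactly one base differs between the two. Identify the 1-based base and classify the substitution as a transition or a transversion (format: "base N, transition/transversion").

base 8, transversion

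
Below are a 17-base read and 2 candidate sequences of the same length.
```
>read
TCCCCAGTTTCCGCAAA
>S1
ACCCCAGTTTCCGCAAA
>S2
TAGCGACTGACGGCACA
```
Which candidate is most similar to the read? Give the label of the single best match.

S1

S1 differs at 1 site; S2 differs at 8 sites. The closest is S1.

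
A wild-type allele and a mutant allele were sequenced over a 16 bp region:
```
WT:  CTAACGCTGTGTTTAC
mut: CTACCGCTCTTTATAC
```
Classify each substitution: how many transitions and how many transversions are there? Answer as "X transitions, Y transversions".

Mismatches (1-based):
base 4: A→C (purine→pyrimidine, transversion)
base 9: G→C (purine→pyrimidine, transversion)
base 11: G→T (purine→pyrimidine, transversion)
base 13: T→A (pyrimidine→purine, transversion)

0 transitions, 4 transversions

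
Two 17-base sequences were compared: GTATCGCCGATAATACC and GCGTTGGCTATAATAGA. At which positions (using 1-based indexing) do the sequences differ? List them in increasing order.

2, 3, 5, 7, 9, 16, 17

Scanning 1-based: 2: T/C; 3: A/G; 5: C/T; 7: C/G; 9: G/T; 16: C/G; 17: C/A.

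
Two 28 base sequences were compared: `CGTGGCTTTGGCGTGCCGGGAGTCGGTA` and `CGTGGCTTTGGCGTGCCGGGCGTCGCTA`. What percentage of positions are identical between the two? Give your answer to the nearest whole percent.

2 positions differ (21, 26), so 26 of 28 match: 26/28 = 92.86%.

93%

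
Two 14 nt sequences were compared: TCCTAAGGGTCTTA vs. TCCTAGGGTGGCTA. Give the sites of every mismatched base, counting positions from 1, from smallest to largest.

6, 9, 10, 11, 12

Differences at site 6 (A→G), site 9 (G→T), site 10 (T→G), site 11 (C→G), site 12 (T→C).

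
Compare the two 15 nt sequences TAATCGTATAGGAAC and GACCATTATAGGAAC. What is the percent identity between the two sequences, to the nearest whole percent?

67%

Mismatches at positions 1, 3, 4, 5, 6 (1-based): 5 of 15.
Identical positions: 10/15 = 66.67% → 67%.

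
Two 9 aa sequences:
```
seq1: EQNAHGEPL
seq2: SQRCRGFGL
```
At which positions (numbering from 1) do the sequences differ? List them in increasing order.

1, 3, 4, 5, 7, 8

Scanning 1-based: 1: E/S; 3: N/R; 4: A/C; 5: H/R; 7: E/F; 8: P/G.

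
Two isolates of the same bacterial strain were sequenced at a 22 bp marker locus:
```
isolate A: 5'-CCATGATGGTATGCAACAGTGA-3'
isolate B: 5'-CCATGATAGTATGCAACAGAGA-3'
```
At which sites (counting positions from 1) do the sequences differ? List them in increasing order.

Differences at site 8 (G→A), site 20 (T→A).

8, 20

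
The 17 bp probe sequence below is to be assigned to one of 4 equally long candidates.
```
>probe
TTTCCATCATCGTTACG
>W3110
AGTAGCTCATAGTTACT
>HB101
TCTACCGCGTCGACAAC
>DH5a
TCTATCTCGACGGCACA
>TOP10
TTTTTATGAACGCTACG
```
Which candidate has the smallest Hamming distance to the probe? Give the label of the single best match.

W3110 differs at 7 bases; HB101 differs at 9 bases; DH5a differs at 9 bases; TOP10 differs at 5 bases. The closest is TOP10.

TOP10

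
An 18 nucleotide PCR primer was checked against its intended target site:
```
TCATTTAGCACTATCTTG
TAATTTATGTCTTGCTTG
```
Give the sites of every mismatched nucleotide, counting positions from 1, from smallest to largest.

Scanning 1-based: 2: C/A; 8: G/T; 9: C/G; 10: A/T; 13: A/T; 14: T/G.

2, 8, 9, 10, 13, 14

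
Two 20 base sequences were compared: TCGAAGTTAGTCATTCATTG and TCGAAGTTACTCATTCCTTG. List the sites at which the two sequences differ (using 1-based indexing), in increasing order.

Scanning 1-based: 10: G/C; 17: A/C.

10, 17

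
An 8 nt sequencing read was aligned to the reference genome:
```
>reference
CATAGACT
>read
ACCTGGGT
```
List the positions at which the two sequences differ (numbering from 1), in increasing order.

1, 2, 3, 4, 6, 7

Scanning 1-based: 1: C/A; 2: A/C; 3: T/C; 4: A/T; 6: A/G; 7: C/G.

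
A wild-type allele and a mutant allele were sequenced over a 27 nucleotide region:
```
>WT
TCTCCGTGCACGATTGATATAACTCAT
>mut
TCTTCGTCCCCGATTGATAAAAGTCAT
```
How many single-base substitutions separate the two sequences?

5

Comparing position by position, 5 sites differ: 4 (C/T), 8 (G/C), 10 (A/C), 20 (T/A), 23 (C/G).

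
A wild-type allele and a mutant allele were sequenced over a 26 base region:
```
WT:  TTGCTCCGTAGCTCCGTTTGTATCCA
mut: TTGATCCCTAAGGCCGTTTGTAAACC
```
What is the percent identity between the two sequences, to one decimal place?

8 positions differ (4, 8, 11, 12, 13, 23, 24, 26), so 18 of 26 match: 18/26 = 69.23%.

69.2%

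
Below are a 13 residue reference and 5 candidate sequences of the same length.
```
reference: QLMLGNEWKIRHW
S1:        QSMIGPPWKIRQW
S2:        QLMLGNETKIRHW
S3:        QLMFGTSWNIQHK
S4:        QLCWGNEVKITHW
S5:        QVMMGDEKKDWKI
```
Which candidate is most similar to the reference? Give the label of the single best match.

S2

Hamming distances to reference — S1: 5; S2: 1; S3: 6; S4: 4; S5: 8.
Smallest is S2 with 1 mismatch.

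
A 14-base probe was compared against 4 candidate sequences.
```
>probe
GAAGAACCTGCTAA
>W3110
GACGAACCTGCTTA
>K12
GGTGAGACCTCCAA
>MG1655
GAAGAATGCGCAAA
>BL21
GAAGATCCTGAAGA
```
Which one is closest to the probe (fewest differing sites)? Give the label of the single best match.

W3110

W3110 differs at 2 sites; K12 differs at 7 sites; MG1655 differs at 4 sites; BL21 differs at 4 sites. The closest is W3110.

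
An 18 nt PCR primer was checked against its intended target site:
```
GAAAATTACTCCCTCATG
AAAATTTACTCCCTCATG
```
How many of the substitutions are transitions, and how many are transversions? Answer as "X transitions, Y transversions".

Transitions (purine↔purine or pyrimidine↔pyrimidine): 1 G→A.
Transversions (purine↔pyrimidine): 5 A→T.

1 transition, 1 transversion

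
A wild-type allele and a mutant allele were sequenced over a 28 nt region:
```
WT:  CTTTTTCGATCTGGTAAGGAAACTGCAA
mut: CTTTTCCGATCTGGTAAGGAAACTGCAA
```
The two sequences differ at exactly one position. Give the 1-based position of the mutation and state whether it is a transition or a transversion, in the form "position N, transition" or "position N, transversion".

The sequences differ only at position 6: T→C (pyrimidine→pyrimidine), a transition.

position 6, transition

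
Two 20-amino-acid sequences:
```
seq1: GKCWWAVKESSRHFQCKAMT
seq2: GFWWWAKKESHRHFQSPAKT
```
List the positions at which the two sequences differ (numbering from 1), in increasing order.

2, 3, 7, 11, 16, 17, 19

Differences at position 2 (K→F), position 3 (C→W), position 7 (V→K), position 11 (S→H), position 16 (C→S), position 17 (K→P), position 19 (M→K).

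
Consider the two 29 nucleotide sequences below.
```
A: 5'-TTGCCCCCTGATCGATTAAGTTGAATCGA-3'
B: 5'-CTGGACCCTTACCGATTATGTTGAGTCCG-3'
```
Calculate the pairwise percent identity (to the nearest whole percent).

9 positions differ (1, 4, 5, 10, 12, 19, 25, 28, 29), so 20 of 29 match: 20/29 = 68.97%.

69%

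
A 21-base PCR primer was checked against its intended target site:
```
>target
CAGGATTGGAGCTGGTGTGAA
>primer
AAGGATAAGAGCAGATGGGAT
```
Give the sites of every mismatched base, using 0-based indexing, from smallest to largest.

Scanning 0-based: 0: C/A; 6: T/A; 7: G/A; 12: T/A; 14: G/A; 17: T/G; 20: A/T.

0, 6, 7, 12, 14, 17, 20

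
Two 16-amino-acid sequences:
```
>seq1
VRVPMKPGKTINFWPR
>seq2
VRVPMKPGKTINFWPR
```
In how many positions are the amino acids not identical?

0

The two sequences are identical at every position.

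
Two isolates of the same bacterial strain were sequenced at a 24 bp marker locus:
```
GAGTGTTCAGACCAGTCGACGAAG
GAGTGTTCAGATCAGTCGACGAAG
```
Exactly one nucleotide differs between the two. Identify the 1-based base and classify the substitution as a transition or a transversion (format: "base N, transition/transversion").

Base 12 changes C→T. C is a pyrimidine and T is a pyrimidine, so this is a transition.

base 12, transition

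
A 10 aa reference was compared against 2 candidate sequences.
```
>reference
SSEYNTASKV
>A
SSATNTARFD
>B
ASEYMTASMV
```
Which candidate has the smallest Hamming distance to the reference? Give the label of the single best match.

A differs at 5 residues; B differs at 3 residues. The closest is B.

B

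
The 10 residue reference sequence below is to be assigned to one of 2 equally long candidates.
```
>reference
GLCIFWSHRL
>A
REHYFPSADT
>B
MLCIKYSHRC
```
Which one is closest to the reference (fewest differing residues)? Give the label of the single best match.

B

Hamming distances to reference — A: 8; B: 4.
Smallest is B with 4 mismatches.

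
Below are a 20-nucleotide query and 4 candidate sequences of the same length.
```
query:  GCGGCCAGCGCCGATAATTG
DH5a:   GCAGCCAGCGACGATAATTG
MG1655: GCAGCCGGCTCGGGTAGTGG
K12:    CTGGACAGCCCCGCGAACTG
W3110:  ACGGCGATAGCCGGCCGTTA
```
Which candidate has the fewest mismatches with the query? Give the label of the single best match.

DH5a differs at 2 bases; MG1655 differs at 7 bases; K12 differs at 7 bases; W3110 differs at 9 bases. The closest is DH5a.

DH5a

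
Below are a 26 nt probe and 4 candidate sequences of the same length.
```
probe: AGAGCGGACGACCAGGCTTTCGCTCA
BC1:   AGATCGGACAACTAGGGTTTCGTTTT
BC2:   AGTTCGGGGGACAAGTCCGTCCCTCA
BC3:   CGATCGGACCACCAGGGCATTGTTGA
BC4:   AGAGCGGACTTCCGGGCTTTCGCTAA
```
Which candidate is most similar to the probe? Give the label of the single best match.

Hamming distances to probe — BC1: 7; BC2: 9; BC3: 9; BC4: 4.
Smallest is BC4 with 4 mismatches.

BC4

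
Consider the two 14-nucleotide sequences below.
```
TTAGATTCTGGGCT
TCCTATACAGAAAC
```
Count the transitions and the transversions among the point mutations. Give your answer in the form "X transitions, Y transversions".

Transitions (purine↔purine or pyrimidine↔pyrimidine): 2 T→C, 11 G→A, 12 G→A, 14 T→C.
Transversions (purine↔pyrimidine): 3 A→C, 4 G→T, 7 T→A, 9 T→A, 13 C→A.

4 transitions, 5 transversions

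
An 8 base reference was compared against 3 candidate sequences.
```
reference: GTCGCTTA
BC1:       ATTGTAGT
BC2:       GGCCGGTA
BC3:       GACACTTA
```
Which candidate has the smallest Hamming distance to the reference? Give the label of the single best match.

BC1 differs at 6 bases; BC2 differs at 4 bases; BC3 differs at 2 bases. The closest is BC3.

BC3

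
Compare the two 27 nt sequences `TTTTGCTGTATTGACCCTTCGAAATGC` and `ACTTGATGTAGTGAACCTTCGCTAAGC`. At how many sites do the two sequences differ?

8

Comparing position by position, 8 sites differ: 1 (T/A), 2 (T/C), 6 (C/A), 11 (T/G), 15 (C/A), 22 (A/C), 23 (A/T), 25 (T/A).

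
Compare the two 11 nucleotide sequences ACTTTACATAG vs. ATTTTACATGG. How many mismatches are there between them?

Comparing position by position, 2 positions differ: 2 (C/T), 10 (A/G).

2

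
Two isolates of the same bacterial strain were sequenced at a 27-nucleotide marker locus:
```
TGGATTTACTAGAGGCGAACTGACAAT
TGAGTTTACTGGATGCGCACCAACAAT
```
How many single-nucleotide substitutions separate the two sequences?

7

Comparing position by position, 7 positions differ: 3 (G/A), 4 (A/G), 11 (A/G), 14 (G/T), 18 (A/C), 21 (T/C), 22 (G/A).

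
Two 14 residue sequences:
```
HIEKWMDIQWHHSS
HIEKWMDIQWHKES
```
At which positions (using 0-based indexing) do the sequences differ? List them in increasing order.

11, 12

Differences at position 11 (H→K), position 12 (S→E).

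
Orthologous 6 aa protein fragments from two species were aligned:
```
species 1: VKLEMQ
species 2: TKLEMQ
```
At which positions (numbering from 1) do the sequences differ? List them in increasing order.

Scanning 1-based: 1: V/T.

1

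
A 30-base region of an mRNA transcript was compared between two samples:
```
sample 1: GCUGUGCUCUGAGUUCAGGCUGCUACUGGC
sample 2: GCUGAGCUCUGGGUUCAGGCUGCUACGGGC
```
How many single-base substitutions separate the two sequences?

3

The sequences differ at sites 5, 12, 27 (1-based) — 3 in total.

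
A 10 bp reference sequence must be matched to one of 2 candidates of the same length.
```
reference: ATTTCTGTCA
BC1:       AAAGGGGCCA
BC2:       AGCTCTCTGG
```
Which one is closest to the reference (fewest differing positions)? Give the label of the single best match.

Hamming distances to reference — BC1: 6; BC2: 5.
Smallest is BC2 with 5 mismatches.

BC2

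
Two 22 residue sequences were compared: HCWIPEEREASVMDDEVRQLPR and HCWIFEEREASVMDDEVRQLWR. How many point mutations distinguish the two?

Mismatches (1-based): residue 5: P→F; residue 21: P→W.

2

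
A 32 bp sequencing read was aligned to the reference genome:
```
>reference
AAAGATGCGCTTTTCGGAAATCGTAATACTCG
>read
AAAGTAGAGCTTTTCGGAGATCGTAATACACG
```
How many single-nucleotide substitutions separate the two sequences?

Mismatches (1-based): base 5: A→T; base 6: T→A; base 8: C→A; base 19: A→G; base 30: T→A.

5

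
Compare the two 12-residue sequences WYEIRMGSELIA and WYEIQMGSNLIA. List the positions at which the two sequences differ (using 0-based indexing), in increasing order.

4, 8

Differences at position 4 (R→Q), position 8 (E→N).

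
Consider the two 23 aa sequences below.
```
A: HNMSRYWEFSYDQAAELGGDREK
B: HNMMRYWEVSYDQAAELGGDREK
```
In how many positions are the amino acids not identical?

2

Mismatches (1-based): position 4: S→M; position 9: F→V.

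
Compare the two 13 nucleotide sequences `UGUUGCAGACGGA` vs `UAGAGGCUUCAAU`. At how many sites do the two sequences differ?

10

Comparing position by position, 10 sites differ: 2 (G/A), 3 (U/G), 4 (U/A), 6 (C/G), 7 (A/C), 8 (G/U), 9 (A/U), 11 (G/A), 12 (G/A), 13 (A/U).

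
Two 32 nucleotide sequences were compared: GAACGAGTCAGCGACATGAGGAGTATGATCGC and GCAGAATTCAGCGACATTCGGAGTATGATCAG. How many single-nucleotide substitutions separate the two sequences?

8

The sequences differ at bases 2, 4, 5, 7, 18, 19, 31, 32 (1-based) — 8 in total.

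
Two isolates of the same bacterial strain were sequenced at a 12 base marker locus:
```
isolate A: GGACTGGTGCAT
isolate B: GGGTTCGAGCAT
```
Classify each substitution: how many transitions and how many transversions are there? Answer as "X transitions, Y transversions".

2 transitions, 2 transversions

Transitions (purine↔purine or pyrimidine↔pyrimidine): 3 A→G, 4 C→T.
Transversions (purine↔pyrimidine): 6 G→C, 8 T→A.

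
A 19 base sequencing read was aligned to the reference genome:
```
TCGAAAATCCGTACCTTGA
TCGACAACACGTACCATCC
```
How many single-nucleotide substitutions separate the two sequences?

The sequences differ at sites 5, 8, 9, 16, 18, 19 (1-based) — 6 in total.

6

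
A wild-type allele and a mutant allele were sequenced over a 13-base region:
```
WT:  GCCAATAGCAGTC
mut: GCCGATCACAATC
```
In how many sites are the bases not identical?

The sequences differ at sites 4, 7, 8, 11 (1-based) — 4 in total.

4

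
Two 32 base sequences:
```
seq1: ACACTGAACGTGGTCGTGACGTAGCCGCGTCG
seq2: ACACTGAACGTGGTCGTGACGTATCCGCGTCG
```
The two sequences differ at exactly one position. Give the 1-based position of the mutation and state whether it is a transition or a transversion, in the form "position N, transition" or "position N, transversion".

position 24, transversion

The sequences differ only at position 24: G→T (purine→pyrimidine), a transversion.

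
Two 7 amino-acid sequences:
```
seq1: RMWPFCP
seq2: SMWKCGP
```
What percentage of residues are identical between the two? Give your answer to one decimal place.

42.9%

4 positions differ (1, 4, 5, 6), so 3 of 7 match: 3/7 = 42.86%.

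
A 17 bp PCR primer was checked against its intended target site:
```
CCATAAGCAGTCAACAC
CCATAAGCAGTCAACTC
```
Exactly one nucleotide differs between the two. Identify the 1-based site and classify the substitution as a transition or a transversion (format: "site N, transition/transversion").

site 16, transversion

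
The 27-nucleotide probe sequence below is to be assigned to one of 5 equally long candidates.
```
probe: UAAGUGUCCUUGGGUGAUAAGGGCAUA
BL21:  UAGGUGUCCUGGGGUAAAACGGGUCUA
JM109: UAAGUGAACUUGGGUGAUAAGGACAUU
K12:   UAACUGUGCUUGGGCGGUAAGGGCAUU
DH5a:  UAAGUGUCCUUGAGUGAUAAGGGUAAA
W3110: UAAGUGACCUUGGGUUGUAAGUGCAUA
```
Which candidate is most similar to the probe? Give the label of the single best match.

DH5a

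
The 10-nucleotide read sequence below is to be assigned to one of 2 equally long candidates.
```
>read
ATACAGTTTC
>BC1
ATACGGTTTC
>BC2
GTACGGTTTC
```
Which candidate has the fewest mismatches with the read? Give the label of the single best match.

BC1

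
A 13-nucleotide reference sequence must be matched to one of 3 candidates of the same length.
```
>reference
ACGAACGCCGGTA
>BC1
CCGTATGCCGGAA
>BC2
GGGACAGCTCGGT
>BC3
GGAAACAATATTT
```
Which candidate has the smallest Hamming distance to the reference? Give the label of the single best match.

Hamming distances to reference — BC1: 4; BC2: 8; BC3: 9.
Smallest is BC1 with 4 mismatches.

BC1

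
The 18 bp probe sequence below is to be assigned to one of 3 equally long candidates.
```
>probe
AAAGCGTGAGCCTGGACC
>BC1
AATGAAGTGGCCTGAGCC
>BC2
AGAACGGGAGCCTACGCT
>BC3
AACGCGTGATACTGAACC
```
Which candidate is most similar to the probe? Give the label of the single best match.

BC3

BC1 differs at 8 bases; BC2 differs at 7 bases; BC3 differs at 4 bases. The closest is BC3.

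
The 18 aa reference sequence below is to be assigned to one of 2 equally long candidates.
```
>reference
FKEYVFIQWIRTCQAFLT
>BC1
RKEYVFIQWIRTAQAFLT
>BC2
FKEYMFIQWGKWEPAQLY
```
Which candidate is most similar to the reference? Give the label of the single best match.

Hamming distances to reference — BC1: 2; BC2: 8.
Smallest is BC1 with 2 mismatches.

BC1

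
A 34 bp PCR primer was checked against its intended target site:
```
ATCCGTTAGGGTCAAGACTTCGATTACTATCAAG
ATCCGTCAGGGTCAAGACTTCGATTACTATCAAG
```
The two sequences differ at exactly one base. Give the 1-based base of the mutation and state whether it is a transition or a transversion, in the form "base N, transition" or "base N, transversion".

base 7, transition

Base 7 changes T→C. T is a pyrimidine and C is a pyrimidine, so this is a transition.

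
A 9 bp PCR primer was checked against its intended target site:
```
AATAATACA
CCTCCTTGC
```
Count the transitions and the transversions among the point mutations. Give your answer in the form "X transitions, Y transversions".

0 transitions, 7 transversions

Transitions (purine↔purine or pyrimidine↔pyrimidine): none.
Transversions (purine↔pyrimidine): 1 A→C, 2 A→C, 4 A→C, 5 A→C, 7 A→T, 8 C→G, 9 A→C.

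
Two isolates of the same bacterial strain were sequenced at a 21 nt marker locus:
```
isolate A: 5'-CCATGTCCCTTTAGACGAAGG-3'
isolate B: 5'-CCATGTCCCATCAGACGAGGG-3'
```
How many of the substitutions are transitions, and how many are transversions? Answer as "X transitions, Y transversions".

Mismatches (1-based):
site 10: T→A (pyrimidine→purine, transversion)
site 12: T→C (pyrimidine→pyrimidine, transition)
site 19: A→G (purine→purine, transition)

2 transitions, 1 transversion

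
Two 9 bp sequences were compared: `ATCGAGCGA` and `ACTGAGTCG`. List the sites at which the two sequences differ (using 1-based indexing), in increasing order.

Differences at site 2 (T→C), site 3 (C→T), site 7 (C→T), site 8 (G→C), site 9 (A→G).

2, 3, 7, 8, 9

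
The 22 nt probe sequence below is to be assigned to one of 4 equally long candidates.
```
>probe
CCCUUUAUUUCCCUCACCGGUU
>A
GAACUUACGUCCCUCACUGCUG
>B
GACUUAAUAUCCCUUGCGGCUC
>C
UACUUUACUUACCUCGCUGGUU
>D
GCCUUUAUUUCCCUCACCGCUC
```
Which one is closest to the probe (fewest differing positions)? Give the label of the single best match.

D

Hamming distances to probe — A: 9; B: 9; C: 6; D: 3.
Smallest is D with 3 mismatches.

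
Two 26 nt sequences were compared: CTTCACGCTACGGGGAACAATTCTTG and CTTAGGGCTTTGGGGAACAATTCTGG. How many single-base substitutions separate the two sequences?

The sequences differ at positions 4, 5, 6, 10, 11, 25 (1-based) — 6 in total.

6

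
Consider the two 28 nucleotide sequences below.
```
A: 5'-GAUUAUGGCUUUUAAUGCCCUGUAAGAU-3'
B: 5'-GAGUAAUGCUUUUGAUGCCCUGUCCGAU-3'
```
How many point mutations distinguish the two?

The sequences differ at positions 3, 6, 7, 14, 24, 25 (1-based) — 6 in total.

6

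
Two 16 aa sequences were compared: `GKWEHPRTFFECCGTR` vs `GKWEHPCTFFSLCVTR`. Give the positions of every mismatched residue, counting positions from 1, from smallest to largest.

Scanning 1-based: 7: R/C; 11: E/S; 12: C/L; 14: G/V.

7, 11, 12, 14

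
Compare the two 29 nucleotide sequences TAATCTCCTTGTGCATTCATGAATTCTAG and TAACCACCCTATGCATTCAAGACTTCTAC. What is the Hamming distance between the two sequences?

7

Comparing position by position, 7 positions differ: 4 (T/C), 6 (T/A), 9 (T/C), 11 (G/A), 20 (T/A), 23 (A/C), 29 (G/C).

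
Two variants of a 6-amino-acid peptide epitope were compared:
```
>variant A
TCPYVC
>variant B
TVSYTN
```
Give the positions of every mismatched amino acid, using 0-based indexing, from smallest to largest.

Differences at position 1 (C→V), position 2 (P→S), position 4 (V→T), position 5 (C→N).

1, 2, 4, 5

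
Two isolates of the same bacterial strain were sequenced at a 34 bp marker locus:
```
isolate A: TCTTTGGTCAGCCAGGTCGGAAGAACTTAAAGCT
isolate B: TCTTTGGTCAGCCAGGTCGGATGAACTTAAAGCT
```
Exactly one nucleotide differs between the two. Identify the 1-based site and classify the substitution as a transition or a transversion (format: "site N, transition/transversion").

The sequences differ only at site 22: A→T (purine→pyrimidine), a transversion.

site 22, transversion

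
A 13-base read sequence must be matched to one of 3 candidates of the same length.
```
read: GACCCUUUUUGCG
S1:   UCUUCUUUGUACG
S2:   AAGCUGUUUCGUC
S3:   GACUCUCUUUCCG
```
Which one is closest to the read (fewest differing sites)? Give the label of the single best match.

S1 differs at 6 sites; S2 differs at 7 sites; S3 differs at 3 sites. The closest is S3.

S3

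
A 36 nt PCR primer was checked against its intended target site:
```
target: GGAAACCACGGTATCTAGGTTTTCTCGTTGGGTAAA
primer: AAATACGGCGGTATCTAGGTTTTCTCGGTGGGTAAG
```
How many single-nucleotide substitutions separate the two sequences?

7

Comparing position by position, 7 positions differ: 1 (G/A), 2 (G/A), 4 (A/T), 7 (C/G), 8 (A/G), 28 (T/G), 36 (A/G).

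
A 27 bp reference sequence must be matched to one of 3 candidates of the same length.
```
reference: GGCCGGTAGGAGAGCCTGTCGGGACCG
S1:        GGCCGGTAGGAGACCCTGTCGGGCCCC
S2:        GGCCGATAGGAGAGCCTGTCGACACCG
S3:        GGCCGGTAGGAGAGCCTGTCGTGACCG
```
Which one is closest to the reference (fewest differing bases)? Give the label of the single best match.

S3

Hamming distances to reference — S1: 3; S2: 3; S3: 1.
Smallest is S3 with 1 mismatch.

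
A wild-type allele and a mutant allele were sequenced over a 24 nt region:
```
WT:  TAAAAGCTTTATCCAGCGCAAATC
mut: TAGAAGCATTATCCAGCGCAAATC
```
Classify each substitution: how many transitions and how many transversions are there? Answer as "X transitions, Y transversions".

1 transition, 1 transversion

Transitions (purine↔purine or pyrimidine↔pyrimidine): 3 A→G.
Transversions (purine↔pyrimidine): 8 T→A.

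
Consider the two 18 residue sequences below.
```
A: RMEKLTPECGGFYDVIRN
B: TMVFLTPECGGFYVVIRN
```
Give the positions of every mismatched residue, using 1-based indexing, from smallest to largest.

1, 3, 4, 14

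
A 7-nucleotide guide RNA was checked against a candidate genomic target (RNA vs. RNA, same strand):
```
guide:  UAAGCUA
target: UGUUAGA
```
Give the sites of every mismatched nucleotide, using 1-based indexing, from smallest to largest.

Differences at site 2 (A→G), site 3 (A→U), site 4 (G→U), site 5 (C→A), site 6 (U→G).

2, 3, 4, 5, 6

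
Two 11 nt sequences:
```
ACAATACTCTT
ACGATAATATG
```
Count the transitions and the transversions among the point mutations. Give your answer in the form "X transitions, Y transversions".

1 transition, 3 transversions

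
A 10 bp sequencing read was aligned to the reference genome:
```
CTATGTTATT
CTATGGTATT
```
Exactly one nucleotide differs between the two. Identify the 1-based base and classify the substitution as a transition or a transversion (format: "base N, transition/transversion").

base 6, transversion

Base 6 changes T→G. T is a pyrimidine and G is a purine, so this is a transversion.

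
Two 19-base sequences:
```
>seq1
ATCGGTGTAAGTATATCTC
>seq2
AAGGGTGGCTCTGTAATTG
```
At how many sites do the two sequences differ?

Comparing position by position, 10 sites differ: 2 (T/A), 3 (C/G), 8 (T/G), 9 (A/C), 10 (A/T), 11 (G/C), 13 (A/G), 16 (T/A), 17 (C/T), 19 (C/G).

10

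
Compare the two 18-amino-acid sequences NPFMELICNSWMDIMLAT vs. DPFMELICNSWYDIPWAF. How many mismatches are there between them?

Comparing position by position, 5 residues differ: 1 (N/D), 12 (M/Y), 15 (M/P), 16 (L/W), 18 (T/F).

5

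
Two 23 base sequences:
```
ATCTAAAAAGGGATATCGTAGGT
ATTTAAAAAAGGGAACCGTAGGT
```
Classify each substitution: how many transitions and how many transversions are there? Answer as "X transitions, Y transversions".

Transitions (purine↔purine or pyrimidine↔pyrimidine): 3 C→T, 10 G→A, 13 A→G, 16 T→C.
Transversions (purine↔pyrimidine): 14 T→A.

4 transitions, 1 transversion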